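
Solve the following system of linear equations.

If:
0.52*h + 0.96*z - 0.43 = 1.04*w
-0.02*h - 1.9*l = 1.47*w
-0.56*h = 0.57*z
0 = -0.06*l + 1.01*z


Then:
h = -0.02
l = 0.31
w = -0.41
z = 0.02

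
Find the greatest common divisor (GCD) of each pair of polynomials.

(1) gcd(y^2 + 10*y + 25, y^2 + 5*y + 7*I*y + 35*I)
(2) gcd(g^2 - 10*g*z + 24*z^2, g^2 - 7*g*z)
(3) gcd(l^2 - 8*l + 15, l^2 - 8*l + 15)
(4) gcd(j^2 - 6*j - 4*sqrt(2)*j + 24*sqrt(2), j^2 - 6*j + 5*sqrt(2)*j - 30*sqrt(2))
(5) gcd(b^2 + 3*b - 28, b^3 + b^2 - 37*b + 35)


(1) = gcd((y + 5)^2, (y + 5)*(y + 7*I)) = y + 5
(2) = 1
(3) = gcd((l - 5)*(l - 3), (l - 5)*(l - 3)) = l^2 - 8*l + 15
(4) = j - 6
(5) = gcd((b - 4)*(b + 7), (b - 5)*(b - 1)*(b + 7)) = b + 7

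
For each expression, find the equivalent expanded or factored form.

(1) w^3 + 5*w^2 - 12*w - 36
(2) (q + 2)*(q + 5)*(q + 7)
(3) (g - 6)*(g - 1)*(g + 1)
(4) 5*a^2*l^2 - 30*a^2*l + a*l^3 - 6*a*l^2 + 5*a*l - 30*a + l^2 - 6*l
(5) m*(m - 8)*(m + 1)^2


(1) = (w - 3)*(w + 2)*(w + 6)
(2) = q^3 + 14*q^2 + 59*q + 70
(3) = g^3 - 6*g^2 - g + 6
(4) = (5*a + l)*(l - 6)*(a*l + 1)
(5) = m^4 - 6*m^3 - 15*m^2 - 8*m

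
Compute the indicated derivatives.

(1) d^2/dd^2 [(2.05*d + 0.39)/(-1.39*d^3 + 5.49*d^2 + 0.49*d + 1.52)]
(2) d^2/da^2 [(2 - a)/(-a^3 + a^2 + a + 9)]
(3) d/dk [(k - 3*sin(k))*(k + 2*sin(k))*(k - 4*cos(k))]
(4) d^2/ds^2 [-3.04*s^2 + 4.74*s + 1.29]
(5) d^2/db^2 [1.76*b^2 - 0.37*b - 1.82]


(1) = (-23.76483*d^5 + 84.820302*d^4 - 78.748856*d^3 - 120.90894*d^2 + 91.402254*d + 9.375346)/(2.685619*d^9 - 31.821687*d^8 + 122.84403*d^7 - 151.844091*d^6 + 26.290902*d^5 - 135.181671*d^4 - 15.016993*d^3 - 39.147144*d^2 - 3.396288*d - 3.511808)
(2) = 2*(-(a - 2)*(-3*a^2 + 2*a + 1)^2 + (-3*a^2 + 2*a - (a - 2)*(3*a - 1) + 1)*(-a^3 + a^2 + a + 9))/(-a^3 + a^2 + a + 9)^3
(3) = (k - 3*sin(k))*(k + 2*sin(k))*(4*sin(k) + 1) + (k - 3*sin(k))*(k - 4*cos(k))*(2*cos(k) + 1) - (k + 2*sin(k))*(k - 4*cos(k))*(3*cos(k) - 1)
(4) = -6.08000000000000
(5) = 3.52000000000000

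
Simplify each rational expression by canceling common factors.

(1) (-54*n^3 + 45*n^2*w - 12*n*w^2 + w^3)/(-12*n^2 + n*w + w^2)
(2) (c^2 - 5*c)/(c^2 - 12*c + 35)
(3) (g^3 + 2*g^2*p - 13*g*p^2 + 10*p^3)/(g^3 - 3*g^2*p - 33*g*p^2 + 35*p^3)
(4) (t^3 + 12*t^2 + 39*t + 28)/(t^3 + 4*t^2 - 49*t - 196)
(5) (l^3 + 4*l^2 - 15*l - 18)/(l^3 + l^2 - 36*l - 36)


(1) = (18*n^2 - 9*n*w + w^2)/(4*n + w)
(2) = c/(c - 7)
(3) = (-g + 2*p)/(-g + 7*p)
(4) = (t + 1)/(t - 7)
(5) = (l - 3)/(l - 6)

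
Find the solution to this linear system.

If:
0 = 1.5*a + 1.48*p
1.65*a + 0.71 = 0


Then:
a = -0.43
p = 0.44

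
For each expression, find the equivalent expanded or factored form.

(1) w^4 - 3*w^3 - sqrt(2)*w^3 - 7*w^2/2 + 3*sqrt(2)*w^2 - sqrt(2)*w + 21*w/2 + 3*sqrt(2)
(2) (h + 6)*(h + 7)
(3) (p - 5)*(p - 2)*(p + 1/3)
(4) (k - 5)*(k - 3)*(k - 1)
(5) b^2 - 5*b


(1) = (w - 3)*(w - 2*sqrt(2))*(sqrt(2)*w/2 + 1/2)*(sqrt(2)*w + 1)
(2) = h^2 + 13*h + 42
(3) = p^3 - 20*p^2/3 + 23*p/3 + 10/3
(4) = k^3 - 9*k^2 + 23*k - 15
(5) = b*(b - 5)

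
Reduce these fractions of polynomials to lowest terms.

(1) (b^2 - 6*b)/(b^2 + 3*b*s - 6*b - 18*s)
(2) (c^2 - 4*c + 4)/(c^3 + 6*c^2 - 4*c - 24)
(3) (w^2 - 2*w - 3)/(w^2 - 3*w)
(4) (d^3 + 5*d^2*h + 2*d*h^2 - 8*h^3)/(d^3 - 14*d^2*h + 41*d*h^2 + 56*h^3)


(1) = b/(b + 3*s)
(2) = (c - 2)/(c^2 + 8*c + 12)
(3) = (w + 1)/w
(4) = (d^3 + 5*d^2*h + 2*d*h^2 - 8*h^3)/(d^3 - 14*d^2*h + 41*d*h^2 + 56*h^3)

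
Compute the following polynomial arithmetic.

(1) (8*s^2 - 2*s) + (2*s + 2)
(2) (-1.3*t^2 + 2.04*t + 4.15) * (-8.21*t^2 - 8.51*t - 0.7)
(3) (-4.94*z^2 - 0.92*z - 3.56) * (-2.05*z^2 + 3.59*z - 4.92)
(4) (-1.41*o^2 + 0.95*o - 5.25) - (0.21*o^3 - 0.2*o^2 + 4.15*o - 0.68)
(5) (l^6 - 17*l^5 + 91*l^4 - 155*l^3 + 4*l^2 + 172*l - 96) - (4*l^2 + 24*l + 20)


(1) = 8*s^2 + 2
(2) = 10.673*t^4 - 5.6854*t^3 - 50.5219*t^2 - 36.7445*t - 2.905
(3) = 10.127*z^4 - 15.8486*z^3 + 28.3*z^2 - 8.254*z + 17.5152
(4) = -0.21*o^3 - 1.21*o^2 - 3.2*o - 4.57
(5) = l^6 - 17*l^5 + 91*l^4 - 155*l^3 + 148*l - 116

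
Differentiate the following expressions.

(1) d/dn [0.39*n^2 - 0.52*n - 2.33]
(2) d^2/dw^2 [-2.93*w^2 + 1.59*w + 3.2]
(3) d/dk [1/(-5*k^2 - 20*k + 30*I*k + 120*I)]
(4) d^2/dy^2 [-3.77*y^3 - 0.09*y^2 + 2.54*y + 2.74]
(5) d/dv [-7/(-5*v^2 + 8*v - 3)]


(1) = 0.78*n - 0.52
(2) = -5.86000000000000
(3) = 2*(k + 2 - 3*I)/(5*(k^2 + 4*k - 6*I*k - 24*I)^2)
(4) = -22.62*y - 0.18
(5) = 14*(4 - 5*v)/(5*v^2 - 8*v + 3)^2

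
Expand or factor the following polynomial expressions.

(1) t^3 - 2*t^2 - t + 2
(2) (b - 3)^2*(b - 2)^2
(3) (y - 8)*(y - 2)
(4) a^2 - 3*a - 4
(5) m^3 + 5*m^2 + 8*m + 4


(1) = (t - 2)*(t - 1)*(t + 1)
(2) = b^4 - 10*b^3 + 37*b^2 - 60*b + 36
(3) = y^2 - 10*y + 16
(4) = (a - 4)*(a + 1)
(5) = (m + 1)*(m + 2)^2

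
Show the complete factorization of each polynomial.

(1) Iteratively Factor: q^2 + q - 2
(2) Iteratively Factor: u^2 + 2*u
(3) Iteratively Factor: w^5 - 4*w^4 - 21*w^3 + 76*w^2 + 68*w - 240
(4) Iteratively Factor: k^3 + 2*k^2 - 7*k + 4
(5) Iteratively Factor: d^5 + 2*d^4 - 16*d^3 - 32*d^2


(1) = (q - 1)*(q + 2)
(2) = (u + 2)*(u)
(3) = (w - 3)*(w^4 - w^3 - 24*w^2 + 4*w + 80) = (w - 5)*(w - 3)*(w^3 + 4*w^2 - 4*w - 16) = (w - 5)*(w - 3)*(w + 2)*(w^2 + 2*w - 8) = (w - 5)*(w - 3)*(w - 2)*(w + 2)*(w + 4)
(4) = (k + 4)*(k^2 - 2*k + 1) = (k - 1)*(k + 4)*(k - 1)
(5) = (d)*(d^4 + 2*d^3 - 16*d^2 - 32*d) = d*(d - 4)*(d^3 + 6*d^2 + 8*d) = d^2*(d - 4)*(d^2 + 6*d + 8) = d^2*(d - 4)*(d + 4)*(d + 2)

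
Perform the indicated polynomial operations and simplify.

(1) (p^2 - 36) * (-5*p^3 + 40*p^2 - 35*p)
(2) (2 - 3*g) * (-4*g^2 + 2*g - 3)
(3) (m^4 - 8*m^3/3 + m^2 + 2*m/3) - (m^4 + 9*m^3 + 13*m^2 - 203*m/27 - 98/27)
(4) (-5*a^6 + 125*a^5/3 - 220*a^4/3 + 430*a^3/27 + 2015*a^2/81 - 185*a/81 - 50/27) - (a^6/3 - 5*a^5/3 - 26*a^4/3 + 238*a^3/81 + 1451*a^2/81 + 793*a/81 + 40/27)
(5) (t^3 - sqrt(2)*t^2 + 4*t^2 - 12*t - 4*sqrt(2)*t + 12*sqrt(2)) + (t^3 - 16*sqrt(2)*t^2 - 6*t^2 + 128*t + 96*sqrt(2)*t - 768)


(1) = -5*p^5 + 40*p^4 + 145*p^3 - 1440*p^2 + 1260*p
(2) = 12*g^3 - 14*g^2 + 13*g - 6
(3) = -35*m^3/3 - 12*m^2 + 221*m/27 + 98/27
(4) = -16*a^6/3 + 130*a^5/3 - 194*a^4/3 + 1052*a^3/81 + 188*a^2/27 - 326*a/27 - 10/3
(5) = 2*t^3 - 17*sqrt(2)*t^2 - 2*t^2 + 116*t + 92*sqrt(2)*t - 768 + 12*sqrt(2)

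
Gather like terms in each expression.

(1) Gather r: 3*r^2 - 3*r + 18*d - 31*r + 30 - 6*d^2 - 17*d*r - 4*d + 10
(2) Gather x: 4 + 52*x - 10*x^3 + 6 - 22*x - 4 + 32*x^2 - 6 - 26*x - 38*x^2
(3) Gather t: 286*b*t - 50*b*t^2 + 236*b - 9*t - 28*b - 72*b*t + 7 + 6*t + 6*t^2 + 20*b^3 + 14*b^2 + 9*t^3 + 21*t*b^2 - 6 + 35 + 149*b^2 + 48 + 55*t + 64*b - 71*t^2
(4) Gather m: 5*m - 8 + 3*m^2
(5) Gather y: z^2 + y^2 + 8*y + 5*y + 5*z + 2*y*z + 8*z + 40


(1) = -6*d^2 + 14*d + 3*r^2 + r*(-17*d - 34) + 40
(2) = -10*x^3 - 6*x^2 + 4*x
(3) = 20*b^3 + 163*b^2 + 272*b + 9*t^3 + t^2*(-50*b - 65) + t*(21*b^2 + 214*b + 52) + 84
(4) = 3*m^2 + 5*m - 8
(5) = y^2 + y*(2*z + 13) + z^2 + 13*z + 40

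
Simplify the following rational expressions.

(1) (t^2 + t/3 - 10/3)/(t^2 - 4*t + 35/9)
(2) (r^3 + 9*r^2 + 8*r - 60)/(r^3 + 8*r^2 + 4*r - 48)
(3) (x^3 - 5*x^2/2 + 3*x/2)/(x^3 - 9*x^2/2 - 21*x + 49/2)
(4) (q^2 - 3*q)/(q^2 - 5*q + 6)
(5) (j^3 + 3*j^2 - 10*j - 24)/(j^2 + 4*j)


(1) = (3*t + 6)/(3*t - 7)
(2) = (r + 5)/(r + 4)
(3) = (2*x^2 - 3*x)/(2*x^2 - 7*x - 49)
(4) = q/(q - 2)
(5) = (j^2 - j - 6)/j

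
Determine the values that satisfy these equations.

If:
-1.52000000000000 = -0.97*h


Then:
h = 1.57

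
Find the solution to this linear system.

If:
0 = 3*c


Then:
c = 0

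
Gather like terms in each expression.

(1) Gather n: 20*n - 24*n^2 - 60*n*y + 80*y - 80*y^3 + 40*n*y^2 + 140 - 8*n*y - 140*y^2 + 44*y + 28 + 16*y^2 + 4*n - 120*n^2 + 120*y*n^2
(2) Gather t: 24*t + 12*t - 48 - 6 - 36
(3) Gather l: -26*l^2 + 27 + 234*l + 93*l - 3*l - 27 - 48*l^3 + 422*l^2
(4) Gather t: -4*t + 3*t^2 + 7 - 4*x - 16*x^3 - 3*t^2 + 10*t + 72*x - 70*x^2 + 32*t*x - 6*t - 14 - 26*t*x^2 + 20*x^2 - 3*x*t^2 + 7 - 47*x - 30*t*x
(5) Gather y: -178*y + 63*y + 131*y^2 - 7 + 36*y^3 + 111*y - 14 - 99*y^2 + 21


(1) = n^2*(120*y - 144) + n*(40*y^2 - 68*y + 24) - 80*y^3 - 124*y^2 + 124*y + 168
(2) = 36*t - 90
(3) = -48*l^3 + 396*l^2 + 324*l
(4) = -3*t^2*x + t*(-26*x^2 + 2*x) - 16*x^3 - 50*x^2 + 21*x
(5) = 36*y^3 + 32*y^2 - 4*y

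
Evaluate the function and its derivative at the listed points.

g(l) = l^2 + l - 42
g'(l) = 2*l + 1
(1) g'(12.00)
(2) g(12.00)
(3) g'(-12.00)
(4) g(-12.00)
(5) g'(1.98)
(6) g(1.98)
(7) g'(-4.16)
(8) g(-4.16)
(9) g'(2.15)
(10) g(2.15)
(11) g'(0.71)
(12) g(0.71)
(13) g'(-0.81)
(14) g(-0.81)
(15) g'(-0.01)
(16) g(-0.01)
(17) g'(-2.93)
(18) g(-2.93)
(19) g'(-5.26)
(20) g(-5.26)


(1) = 25.00
(2) = 114.00
(3) = -23.00
(4) = 90.00
(5) = 4.96
(6) = -36.10
(7) = -7.32
(8) = -28.85
(9) = 5.30
(10) = -35.23
(11) = 2.42
(12) = -40.79
(13) = -0.62
(14) = -42.15
(15) = 0.98
(16) = -42.01
(17) = -4.86
(18) = -36.35
(19) = -9.52
(20) = -19.59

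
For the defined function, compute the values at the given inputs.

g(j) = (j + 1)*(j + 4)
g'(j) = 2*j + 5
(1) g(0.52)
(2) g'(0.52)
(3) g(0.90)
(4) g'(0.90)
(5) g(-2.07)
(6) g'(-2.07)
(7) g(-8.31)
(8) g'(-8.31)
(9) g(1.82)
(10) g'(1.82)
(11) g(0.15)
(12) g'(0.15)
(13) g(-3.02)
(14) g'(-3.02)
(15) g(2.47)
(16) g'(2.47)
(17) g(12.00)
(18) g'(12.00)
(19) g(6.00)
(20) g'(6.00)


(1) = 6.87
(2) = 6.04
(3) = 9.31
(4) = 6.80
(5) = -2.07
(6) = 0.86
(7) = 31.51
(8) = -11.62
(9) = 16.41
(10) = 8.64
(11) = 4.77
(12) = 5.30
(13) = -1.98
(14) = -1.04
(15) = 22.45
(16) = 9.94
(17) = 208.00
(18) = 29.00
(19) = 70.00
(20) = 17.00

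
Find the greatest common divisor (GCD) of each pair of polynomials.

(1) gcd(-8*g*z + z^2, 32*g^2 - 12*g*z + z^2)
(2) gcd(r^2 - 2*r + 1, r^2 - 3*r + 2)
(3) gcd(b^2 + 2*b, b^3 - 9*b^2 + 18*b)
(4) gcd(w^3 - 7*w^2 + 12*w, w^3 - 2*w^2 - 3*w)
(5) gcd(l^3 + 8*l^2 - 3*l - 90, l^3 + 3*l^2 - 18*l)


(1) = gcd(z*(-8*g + z), (-8*g + z)*(-4*g + z)) = -8*g + z
(2) = r - 1
(3) = b
(4) = gcd(w*(w - 4)*(w - 3), w*(w - 3)*(w + 1)) = w^2 - 3*w
(5) = gcd((l - 3)*(l + 5)*(l + 6), l*(l - 3)*(l + 6)) = l^2 + 3*l - 18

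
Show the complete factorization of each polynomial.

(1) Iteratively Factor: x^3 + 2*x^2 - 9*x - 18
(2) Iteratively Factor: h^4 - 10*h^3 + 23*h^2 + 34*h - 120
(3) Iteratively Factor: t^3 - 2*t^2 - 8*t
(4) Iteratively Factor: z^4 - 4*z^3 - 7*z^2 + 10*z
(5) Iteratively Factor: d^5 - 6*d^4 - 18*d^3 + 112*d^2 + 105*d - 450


(1) = (x + 3)*(x^2 - x - 6) = (x + 2)*(x + 3)*(x - 3)
(2) = (h - 5)*(h^3 - 5*h^2 - 2*h + 24) = (h - 5)*(h - 4)*(h^2 - h - 6) = (h - 5)*(h - 4)*(h - 3)*(h + 2)
(3) = (t)*(t^2 - 2*t - 8) = t*(t - 4)*(t + 2)
(4) = (z + 2)*(z^3 - 6*z^2 + 5*z) = (z - 5)*(z + 2)*(z^2 - z) = (z - 5)*(z - 1)*(z + 2)*(z)
(5) = (d + 3)*(d^4 - 9*d^3 + 9*d^2 + 85*d - 150) = (d - 5)*(d + 3)*(d^3 - 4*d^2 - 11*d + 30) = (d - 5)^2*(d + 3)*(d^2 + d - 6) = (d - 5)^2*(d + 3)^2*(d - 2)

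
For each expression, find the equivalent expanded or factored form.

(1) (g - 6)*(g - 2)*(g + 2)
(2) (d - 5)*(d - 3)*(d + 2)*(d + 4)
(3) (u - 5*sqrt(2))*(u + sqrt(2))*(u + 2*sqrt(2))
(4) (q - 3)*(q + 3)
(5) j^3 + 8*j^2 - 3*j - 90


(1) = g^3 - 6*g^2 - 4*g + 24
(2) = d^4 - 2*d^3 - 25*d^2 + 26*d + 120
(3) = u^3 - 2*sqrt(2)*u^2 - 26*u - 20*sqrt(2)
(4) = q^2 - 9
(5) = (j - 3)*(j + 5)*(j + 6)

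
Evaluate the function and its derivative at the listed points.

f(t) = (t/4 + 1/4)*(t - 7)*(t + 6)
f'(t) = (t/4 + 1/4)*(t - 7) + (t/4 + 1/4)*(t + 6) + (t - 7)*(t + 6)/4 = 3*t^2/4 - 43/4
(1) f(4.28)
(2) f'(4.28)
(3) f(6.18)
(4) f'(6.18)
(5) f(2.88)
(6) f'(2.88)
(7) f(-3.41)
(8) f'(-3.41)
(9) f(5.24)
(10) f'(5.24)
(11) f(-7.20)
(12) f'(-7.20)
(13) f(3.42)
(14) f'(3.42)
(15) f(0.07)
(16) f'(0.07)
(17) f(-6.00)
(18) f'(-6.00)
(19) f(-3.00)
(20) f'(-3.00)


(1) = -36.91
(2) = 2.99
(3) = -17.93
(4) = 17.89
(5) = -35.49
(6) = -4.53
(7) = 16.24
(8) = -2.03
(9) = -30.86
(10) = 9.84
(11) = -26.41
(12) = 28.13
(13) = -37.26
(14) = -1.98
(15) = -11.25
(16) = -10.75
(17) = 0.00
(18) = 16.25
(19) = 15.00
(20) = -4.00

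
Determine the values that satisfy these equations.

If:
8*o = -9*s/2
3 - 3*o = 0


Then:
o = 1
s = -16/9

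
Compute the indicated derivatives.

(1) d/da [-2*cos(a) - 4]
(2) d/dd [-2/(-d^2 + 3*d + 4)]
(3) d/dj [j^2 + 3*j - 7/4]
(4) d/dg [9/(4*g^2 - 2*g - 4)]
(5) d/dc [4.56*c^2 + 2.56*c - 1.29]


(1) = 2*sin(a)
(2) = 2*(3 - 2*d)/(-d^2 + 3*d + 4)^2
(3) = 2*j + 3
(4) = 9*(1 - 4*g)/(2*(-2*g^2 + g + 2)^2)
(5) = 9.12*c + 2.56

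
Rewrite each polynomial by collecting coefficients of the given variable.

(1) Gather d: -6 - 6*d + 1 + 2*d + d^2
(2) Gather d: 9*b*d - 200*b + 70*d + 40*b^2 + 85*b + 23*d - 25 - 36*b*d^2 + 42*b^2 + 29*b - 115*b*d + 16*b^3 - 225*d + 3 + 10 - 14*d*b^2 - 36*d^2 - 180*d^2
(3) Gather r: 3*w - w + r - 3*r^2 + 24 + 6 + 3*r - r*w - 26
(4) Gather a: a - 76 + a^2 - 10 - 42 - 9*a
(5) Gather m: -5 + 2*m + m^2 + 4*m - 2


(1) = d^2 - 4*d - 5
(2) = 16*b^3 + 82*b^2 - 86*b + d^2*(-36*b - 216) + d*(-14*b^2 - 106*b - 132) - 12
(3) = -3*r^2 + r*(4 - w) + 2*w + 4
(4) = a^2 - 8*a - 128
(5) = m^2 + 6*m - 7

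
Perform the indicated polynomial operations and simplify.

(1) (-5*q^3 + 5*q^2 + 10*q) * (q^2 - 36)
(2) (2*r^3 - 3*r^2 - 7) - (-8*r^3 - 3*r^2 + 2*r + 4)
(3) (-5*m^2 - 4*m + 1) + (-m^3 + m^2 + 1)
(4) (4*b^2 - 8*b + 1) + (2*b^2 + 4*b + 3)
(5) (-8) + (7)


(1) = -5*q^5 + 5*q^4 + 190*q^3 - 180*q^2 - 360*q
(2) = 10*r^3 - 2*r - 11
(3) = -m^3 - 4*m^2 - 4*m + 2
(4) = 6*b^2 - 4*b + 4
(5) = -1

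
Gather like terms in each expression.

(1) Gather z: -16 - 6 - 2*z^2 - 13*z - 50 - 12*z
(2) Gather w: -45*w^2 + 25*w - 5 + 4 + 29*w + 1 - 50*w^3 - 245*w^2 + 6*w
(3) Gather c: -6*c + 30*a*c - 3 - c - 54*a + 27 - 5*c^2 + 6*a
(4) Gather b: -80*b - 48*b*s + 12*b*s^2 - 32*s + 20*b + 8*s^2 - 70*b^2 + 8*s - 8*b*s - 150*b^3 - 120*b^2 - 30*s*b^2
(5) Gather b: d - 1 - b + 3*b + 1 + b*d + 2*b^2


(1) = -2*z^2 - 25*z - 72
(2) = -50*w^3 - 290*w^2 + 60*w
(3) = -48*a - 5*c^2 + c*(30*a - 7) + 24
(4) = -150*b^3 + b^2*(-30*s - 190) + b*(12*s^2 - 56*s - 60) + 8*s^2 - 24*s
(5) = 2*b^2 + b*(d + 2) + d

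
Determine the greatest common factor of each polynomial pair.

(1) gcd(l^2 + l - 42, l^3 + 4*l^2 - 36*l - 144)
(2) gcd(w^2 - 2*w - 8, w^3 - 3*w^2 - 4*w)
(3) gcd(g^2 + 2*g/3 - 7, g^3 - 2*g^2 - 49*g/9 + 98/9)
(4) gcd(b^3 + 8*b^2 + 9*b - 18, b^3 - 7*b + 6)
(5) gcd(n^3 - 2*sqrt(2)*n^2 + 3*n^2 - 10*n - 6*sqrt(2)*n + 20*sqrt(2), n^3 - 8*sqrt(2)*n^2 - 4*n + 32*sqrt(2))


(1) = l - 6
(2) = w - 4
(3) = gcd((g - 7/3)*(g + 3), (g - 7/3)*(g - 2)*(g + 7/3)) = g - 7/3
(4) = b^2 + 2*b - 3
(5) = n - 2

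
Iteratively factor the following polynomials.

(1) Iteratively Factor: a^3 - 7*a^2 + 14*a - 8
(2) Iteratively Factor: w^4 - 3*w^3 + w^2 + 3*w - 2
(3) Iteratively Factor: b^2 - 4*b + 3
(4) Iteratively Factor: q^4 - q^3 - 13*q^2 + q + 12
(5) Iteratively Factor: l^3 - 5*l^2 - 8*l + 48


(1) = (a - 2)*(a^2 - 5*a + 4) = (a - 4)*(a - 2)*(a - 1)
(2) = (w - 2)*(w^3 - w^2 - w + 1) = (w - 2)*(w + 1)*(w^2 - 2*w + 1) = (w - 2)*(w - 1)*(w + 1)*(w - 1)
(3) = (b - 1)*(b - 3)
(4) = (q - 4)*(q^3 + 3*q^2 - q - 3) = (q - 4)*(q - 1)*(q^2 + 4*q + 3) = (q - 4)*(q - 1)*(q + 1)*(q + 3)
(5) = (l - 4)*(l^2 - l - 12) = (l - 4)^2*(l + 3)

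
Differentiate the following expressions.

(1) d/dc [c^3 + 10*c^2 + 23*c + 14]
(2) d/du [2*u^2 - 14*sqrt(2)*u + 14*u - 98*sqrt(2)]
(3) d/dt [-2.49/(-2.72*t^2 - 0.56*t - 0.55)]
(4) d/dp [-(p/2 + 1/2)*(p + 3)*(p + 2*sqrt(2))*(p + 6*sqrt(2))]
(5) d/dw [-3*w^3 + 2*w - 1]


(1) = 3*c^2 + 20*c + 23
(2) = 4*u - 14*sqrt(2) + 14
(3) = (-13.5456*t - 1.3944)/(2.72*t^2 + 0.56*t + 0.55)^2
(4) = -2*p^3 - 12*sqrt(2)*p^2 - 6*p^2 - 32*sqrt(2)*p - 27*p - 48 - 12*sqrt(2)
(5) = 2 - 9*w^2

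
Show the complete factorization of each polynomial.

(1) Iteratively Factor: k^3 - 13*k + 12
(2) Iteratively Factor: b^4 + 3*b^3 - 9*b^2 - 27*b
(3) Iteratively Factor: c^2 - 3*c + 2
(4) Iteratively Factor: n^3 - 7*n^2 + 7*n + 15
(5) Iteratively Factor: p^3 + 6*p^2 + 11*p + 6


(1) = (k - 1)*(k^2 + k - 12) = (k - 3)*(k - 1)*(k + 4)
(2) = (b + 3)*(b^3 - 9*b) = b*(b + 3)*(b^2 - 9) = b*(b - 3)*(b + 3)*(b + 3)
(3) = (c - 2)*(c - 1)
(4) = (n + 1)*(n^2 - 8*n + 15) = (n - 5)*(n + 1)*(n - 3)
(5) = (p + 3)*(p^2 + 3*p + 2) = (p + 1)*(p + 3)*(p + 2)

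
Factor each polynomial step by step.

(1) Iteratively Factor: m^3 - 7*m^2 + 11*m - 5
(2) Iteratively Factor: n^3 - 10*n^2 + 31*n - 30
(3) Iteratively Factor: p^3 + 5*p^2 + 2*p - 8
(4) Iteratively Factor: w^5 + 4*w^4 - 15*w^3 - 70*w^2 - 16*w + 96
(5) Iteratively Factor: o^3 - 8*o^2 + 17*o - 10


(1) = (m - 5)*(m^2 - 2*m + 1) = (m - 5)*(m - 1)*(m - 1)
(2) = (n - 2)*(n^2 - 8*n + 15) = (n - 5)*(n - 2)*(n - 3)
(3) = (p + 4)*(p^2 + p - 2) = (p + 2)*(p + 4)*(p - 1)
(4) = (w - 4)*(w^4 + 8*w^3 + 17*w^2 - 2*w - 24) = (w - 4)*(w + 3)*(w^3 + 5*w^2 + 2*w - 8) = (w - 4)*(w + 3)*(w + 4)*(w^2 + w - 2) = (w - 4)*(w + 2)*(w + 3)*(w + 4)*(w - 1)
(5) = (o - 2)*(o^2 - 6*o + 5) = (o - 5)*(o - 2)*(o - 1)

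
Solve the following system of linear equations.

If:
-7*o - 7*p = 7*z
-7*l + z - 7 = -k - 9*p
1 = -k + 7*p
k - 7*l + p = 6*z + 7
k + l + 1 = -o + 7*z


Then:
k = -227/423
l = -424/423
o = 4/423
p = 28/423
z = -32/423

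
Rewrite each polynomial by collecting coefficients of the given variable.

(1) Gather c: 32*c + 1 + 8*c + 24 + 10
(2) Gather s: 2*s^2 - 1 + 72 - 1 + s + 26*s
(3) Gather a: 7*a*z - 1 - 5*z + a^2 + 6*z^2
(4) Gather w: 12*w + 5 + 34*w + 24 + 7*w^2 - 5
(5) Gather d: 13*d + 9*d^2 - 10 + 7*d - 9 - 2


(1) = 40*c + 35
(2) = 2*s^2 + 27*s + 70
(3) = a^2 + 7*a*z + 6*z^2 - 5*z - 1
(4) = 7*w^2 + 46*w + 24
(5) = 9*d^2 + 20*d - 21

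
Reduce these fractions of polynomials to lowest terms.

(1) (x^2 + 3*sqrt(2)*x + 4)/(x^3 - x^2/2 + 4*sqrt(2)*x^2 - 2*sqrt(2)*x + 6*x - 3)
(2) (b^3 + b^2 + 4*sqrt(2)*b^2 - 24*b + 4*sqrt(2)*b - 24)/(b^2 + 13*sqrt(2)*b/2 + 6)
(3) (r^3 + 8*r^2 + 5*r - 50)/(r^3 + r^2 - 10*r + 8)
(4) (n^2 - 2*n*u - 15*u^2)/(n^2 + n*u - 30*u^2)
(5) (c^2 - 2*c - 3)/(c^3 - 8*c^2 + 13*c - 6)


(1) = (2*x + 4*sqrt(2))/(2*x^2 + x*(-1 + 6*sqrt(2)) - 3*sqrt(2))
(2) = (2*b^2 + b*(2 - 4*sqrt(2)) - 4*sqrt(2))/(2*b + sqrt(2))
(3) = (r^2 + 10*r + 25)/(r^2 + 3*r - 4)
(4) = (n + 3*u)/(n + 6*u)
(5) = (c^2 - 2*c - 3)/(c^3 - 8*c^2 + 13*c - 6)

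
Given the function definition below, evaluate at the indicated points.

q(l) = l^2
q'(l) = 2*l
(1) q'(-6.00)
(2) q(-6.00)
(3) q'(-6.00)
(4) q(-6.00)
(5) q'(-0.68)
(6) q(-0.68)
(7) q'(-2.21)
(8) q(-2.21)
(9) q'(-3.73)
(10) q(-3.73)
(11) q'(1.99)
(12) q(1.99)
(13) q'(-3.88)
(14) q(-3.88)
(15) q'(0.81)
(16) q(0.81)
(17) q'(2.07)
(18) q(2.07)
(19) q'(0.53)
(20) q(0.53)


(1) = -12.00
(2) = 36.00
(3) = -12.00
(4) = 36.00
(5) = -1.36
(6) = 0.46
(7) = -4.42
(8) = 4.88
(9) = -7.46
(10) = 13.91
(11) = 3.98
(12) = 3.96
(13) = -7.76
(14) = 15.05
(15) = 1.62
(16) = 0.66
(17) = 4.14
(18) = 4.28
(19) = 1.06
(20) = 0.28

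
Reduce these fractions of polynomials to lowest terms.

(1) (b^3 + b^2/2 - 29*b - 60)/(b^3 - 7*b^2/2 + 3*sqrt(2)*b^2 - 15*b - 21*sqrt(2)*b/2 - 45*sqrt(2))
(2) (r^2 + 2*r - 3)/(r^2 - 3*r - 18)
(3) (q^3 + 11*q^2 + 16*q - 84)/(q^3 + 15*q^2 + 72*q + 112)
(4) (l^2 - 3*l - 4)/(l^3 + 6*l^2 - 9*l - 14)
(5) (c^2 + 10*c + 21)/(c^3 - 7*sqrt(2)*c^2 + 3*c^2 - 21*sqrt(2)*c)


(1) = (4*b + 16)/(4*b + 12*sqrt(2))
(2) = (r - 1)/(r - 6)
(3) = (q^2 + 4*q - 12)/(q^2 + 8*q + 16)
(4) = (l - 4)/(l^2 + 5*l - 14)
(5) = (c + 7)/(c^2 - 7*sqrt(2)*c)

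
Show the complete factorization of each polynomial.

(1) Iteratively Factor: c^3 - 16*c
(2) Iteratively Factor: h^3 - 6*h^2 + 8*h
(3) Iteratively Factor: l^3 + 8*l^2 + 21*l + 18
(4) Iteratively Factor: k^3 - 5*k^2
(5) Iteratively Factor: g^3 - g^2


(1) = (c - 4)*(c^2 + 4*c) = c*(c - 4)*(c + 4)
(2) = (h)*(h^2 - 6*h + 8) = h*(h - 2)*(h - 4)
(3) = (l + 3)*(l^2 + 5*l + 6) = (l + 2)*(l + 3)*(l + 3)
(4) = (k - 5)*(k^2) = k*(k - 5)*(k)
(5) = (g - 1)*(g^2) = g*(g - 1)*(g)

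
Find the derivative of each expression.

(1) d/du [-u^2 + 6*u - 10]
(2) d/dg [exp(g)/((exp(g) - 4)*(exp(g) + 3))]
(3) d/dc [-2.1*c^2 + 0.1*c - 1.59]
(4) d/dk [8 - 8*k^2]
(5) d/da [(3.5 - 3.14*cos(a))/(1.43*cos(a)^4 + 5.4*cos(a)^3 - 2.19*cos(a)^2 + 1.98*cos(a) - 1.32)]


(1) = 6 - 2*u
(2) = (-exp(2*g) - 12)*exp(g)/(exp(4*g) - 2*exp(3*g) - 23*exp(2*g) + 24*exp(g) + 144)
(3) = 0.1 - 4.2*c
(4) = -16*k
(5) = (-13.4706*cos(a)^4 - 13.892*cos(a)^3 + 63.5766*cos(a)^2 - 15.33*cos(a) + 2.7852)*sin(a)/(2.0449*cos(a)^8 + 15.444*cos(a)^7 + 22.8966*cos(a)^6 - 17.9892*cos(a)^5 + 22.4049*cos(a)^4 - 22.9284*cos(a)^3 + 9.702*cos(a)^2 - 5.2272*cos(a) + 1.7424)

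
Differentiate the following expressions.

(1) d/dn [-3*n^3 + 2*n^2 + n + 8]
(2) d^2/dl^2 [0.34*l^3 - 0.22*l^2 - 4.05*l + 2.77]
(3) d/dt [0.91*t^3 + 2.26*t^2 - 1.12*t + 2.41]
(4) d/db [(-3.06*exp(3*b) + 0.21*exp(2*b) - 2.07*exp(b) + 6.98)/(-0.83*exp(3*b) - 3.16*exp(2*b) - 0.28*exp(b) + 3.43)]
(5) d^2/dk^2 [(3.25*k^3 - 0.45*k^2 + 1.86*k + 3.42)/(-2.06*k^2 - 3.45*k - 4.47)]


(1) = -9*n^2 + 4*n + 1
(2) = 2.04*l - 0.44
(3) = 2.73*t^2 + 4.52*t - 1.12
(4) = (9.8439*exp(4*b) - 1.7226*exp(3*b) - 20.7072*exp(2*b) + 45.5542*exp(b) - 5.1457)*exp(b)/(0.6889*exp(6*b) + 5.2456*exp(5*b) + 10.4504*exp(4*b) - 3.9242*exp(3*b) - 21.5992*exp(2*b) - 1.9208*exp(b) + 11.7649)
(5) = (-39.695442*k^3 - 412.660062*k^2 - 432.699678*k + 56.921778)/(8.741816*k^6 + 43.92126*k^5 + 130.464126*k^4 + 231.673365*k^3 + 283.094487*k^2 + 206.802315*k + 89.314623)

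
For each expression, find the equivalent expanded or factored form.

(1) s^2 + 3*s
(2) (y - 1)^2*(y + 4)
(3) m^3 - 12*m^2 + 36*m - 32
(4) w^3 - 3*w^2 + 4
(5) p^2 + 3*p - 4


(1) = s*(s + 3)
(2) = y^3 + 2*y^2 - 7*y + 4
(3) = (m - 8)*(m - 2)^2
(4) = (w - 2)^2*(w + 1)
(5) = (p - 1)*(p + 4)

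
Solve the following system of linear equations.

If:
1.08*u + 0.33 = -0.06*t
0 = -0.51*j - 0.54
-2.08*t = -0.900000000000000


Then:
j = -1.06
t = 0.43
u = -0.33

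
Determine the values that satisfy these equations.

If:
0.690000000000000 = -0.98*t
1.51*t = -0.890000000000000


Then:
No Solution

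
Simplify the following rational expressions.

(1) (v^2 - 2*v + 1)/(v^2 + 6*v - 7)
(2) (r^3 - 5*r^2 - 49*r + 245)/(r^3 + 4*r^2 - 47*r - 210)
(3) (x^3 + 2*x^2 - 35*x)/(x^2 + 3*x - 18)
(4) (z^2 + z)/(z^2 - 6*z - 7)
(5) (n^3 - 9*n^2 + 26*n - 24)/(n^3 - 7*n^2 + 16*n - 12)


(1) = (v - 1)/(v + 7)
(2) = (r^2 + 2*r - 35)/(r^2 + 11*r + 30)
(3) = (x^3 + 2*x^2 - 35*x)/(x^2 + 3*x - 18)
(4) = z/(z - 7)
(5) = (n - 4)/(n - 2)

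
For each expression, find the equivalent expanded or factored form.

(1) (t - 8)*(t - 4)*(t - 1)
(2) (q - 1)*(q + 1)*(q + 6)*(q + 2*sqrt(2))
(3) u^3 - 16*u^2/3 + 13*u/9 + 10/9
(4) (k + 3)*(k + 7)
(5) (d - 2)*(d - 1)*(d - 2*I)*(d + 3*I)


(1) = t^3 - 13*t^2 + 44*t - 32
(2) = q^4 + 2*sqrt(2)*q^3 + 6*q^3 - q^2 + 12*sqrt(2)*q^2 - 6*q - 2*sqrt(2)*q - 12*sqrt(2)
(3) = (u - 5)*(u - 2/3)*(u + 1/3)
(4) = k^2 + 10*k + 21
(5) = d^4 - 3*d^3 + I*d^3 + 8*d^2 - 3*I*d^2 - 18*d + 2*I*d + 12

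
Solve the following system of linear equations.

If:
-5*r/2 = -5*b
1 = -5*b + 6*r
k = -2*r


Then:
b = 1/7
k = -4/7
r = 2/7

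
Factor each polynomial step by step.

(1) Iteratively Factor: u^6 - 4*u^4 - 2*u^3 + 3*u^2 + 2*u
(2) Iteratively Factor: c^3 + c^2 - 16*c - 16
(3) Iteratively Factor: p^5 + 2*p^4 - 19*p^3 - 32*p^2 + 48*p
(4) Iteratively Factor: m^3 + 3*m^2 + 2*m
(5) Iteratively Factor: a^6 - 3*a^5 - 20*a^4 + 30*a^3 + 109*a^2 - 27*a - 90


(1) = (u - 1)*(u^5 + u^4 - 3*u^3 - 5*u^2 - 2*u) = (u - 1)*(u + 1)*(u^4 - 3*u^2 - 2*u) = (u - 1)*(u + 1)^2*(u^3 - u^2 - 2*u) = (u - 1)*(u + 1)^3*(u^2 - 2*u) = u*(u - 1)*(u + 1)^3*(u - 2)
(2) = (c + 1)*(c^2 - 16) = (c + 1)*(c + 4)*(c - 4)
(3) = (p - 4)*(p^4 + 6*p^3 + 5*p^2 - 12*p) = (p - 4)*(p - 1)*(p^3 + 7*p^2 + 12*p) = (p - 4)*(p - 1)*(p + 3)*(p^2 + 4*p) = (p - 4)*(p - 1)*(p + 3)*(p + 4)*(p)
(4) = (m)*(m^2 + 3*m + 2) = m*(m + 1)*(m + 2)
(5) = (a + 2)*(a^5 - 5*a^4 - 10*a^3 + 50*a^2 + 9*a - 45) = (a - 5)*(a + 2)*(a^4 - 10*a^2 + 9) = (a - 5)*(a - 3)*(a + 2)*(a^3 + 3*a^2 - a - 3) = (a - 5)*(a - 3)*(a + 1)*(a + 2)*(a^2 + 2*a - 3) = (a - 5)*(a - 3)*(a + 1)*(a + 2)*(a + 3)*(a - 1)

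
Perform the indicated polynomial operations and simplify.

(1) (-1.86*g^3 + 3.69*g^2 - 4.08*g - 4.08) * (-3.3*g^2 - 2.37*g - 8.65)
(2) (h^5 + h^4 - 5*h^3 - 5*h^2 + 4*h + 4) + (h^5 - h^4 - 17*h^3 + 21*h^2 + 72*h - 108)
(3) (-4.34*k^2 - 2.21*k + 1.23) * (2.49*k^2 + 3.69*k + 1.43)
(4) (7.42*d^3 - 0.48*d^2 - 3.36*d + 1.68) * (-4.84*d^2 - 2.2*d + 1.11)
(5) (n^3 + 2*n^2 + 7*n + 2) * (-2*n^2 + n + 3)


(1) = 6.138*g^5 - 7.7688*g^4 + 20.8077*g^3 - 8.7849*g^2 + 44.9616*g + 35.292
(2) = 2*h^5 - 22*h^3 + 16*h^2 + 76*h - 104
(3) = -10.8066*k^4 - 21.5175*k^3 - 11.2984*k^2 + 1.3784*k + 1.7589
(4) = -35.9128*d^5 - 14.0008*d^4 + 25.5546*d^3 - 1.272*d^2 - 7.4256*d + 1.8648
(5) = -2*n^5 - 3*n^4 - 9*n^3 + 9*n^2 + 23*n + 6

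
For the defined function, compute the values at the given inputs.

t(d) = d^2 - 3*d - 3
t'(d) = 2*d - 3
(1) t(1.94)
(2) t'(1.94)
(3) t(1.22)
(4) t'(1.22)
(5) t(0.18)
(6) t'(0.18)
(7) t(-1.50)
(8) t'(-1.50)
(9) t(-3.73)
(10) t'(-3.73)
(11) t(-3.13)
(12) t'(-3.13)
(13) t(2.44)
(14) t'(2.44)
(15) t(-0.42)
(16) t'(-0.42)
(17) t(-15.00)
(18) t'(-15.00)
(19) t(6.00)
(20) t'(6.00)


(1) = -5.06
(2) = 0.88
(3) = -5.17
(4) = -0.56
(5) = -3.51
(6) = -2.64
(7) = 3.75
(8) = -6.00
(9) = 22.10
(10) = -10.46
(11) = 16.19
(12) = -9.26
(13) = -4.37
(14) = 1.88
(15) = -1.56
(16) = -3.84
(17) = 267.00
(18) = -33.00
(19) = 15.00
(20) = 9.00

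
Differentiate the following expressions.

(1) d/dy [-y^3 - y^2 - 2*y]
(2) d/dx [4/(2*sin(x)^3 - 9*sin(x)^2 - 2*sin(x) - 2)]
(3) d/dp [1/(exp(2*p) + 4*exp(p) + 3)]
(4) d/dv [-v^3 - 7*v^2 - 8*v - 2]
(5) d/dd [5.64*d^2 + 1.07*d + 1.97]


(1) = -3*y^2 - 2*y - 2
(2) = 8*(18*sin(2*x) + cos(x) + 3*cos(3*x))/(-sin(x) - sin(3*x) + 9*cos(2*x) - 13)^2
(3) = 2*(-exp(p) - 2)*exp(p)/(exp(2*p) + 4*exp(p) + 3)^2
(4) = -3*v^2 - 14*v - 8
(5) = 11.28*d + 1.07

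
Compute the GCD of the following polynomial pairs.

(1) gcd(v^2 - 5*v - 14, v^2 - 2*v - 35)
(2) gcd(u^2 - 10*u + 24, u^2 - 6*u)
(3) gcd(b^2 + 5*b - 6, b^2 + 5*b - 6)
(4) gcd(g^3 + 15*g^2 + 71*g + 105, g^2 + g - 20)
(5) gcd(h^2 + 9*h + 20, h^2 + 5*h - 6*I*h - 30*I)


(1) = v - 7
(2) = gcd((u - 6)*(u - 4), u*(u - 6)) = u - 6
(3) = gcd((b - 1)*(b + 6), (b - 1)*(b + 6)) = b^2 + 5*b - 6
(4) = g + 5
(5) = h + 5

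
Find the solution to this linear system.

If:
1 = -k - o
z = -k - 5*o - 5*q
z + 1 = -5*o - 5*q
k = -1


Then:
No Solution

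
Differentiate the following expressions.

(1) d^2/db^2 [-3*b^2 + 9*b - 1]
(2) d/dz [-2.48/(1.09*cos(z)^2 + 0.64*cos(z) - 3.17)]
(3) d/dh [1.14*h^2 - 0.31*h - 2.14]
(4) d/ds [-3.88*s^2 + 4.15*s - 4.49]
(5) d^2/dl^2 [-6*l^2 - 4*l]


(1) = -6
(2) = -(5.4064*cos(z) + 1.5872)*sin(z)/(1.09*cos(z)^2 + 0.64*cos(z) - 3.17)^2
(3) = 2.28*h - 0.31
(4) = 4.15 - 7.76*s
(5) = -12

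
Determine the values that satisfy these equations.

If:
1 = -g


Then:
g = -1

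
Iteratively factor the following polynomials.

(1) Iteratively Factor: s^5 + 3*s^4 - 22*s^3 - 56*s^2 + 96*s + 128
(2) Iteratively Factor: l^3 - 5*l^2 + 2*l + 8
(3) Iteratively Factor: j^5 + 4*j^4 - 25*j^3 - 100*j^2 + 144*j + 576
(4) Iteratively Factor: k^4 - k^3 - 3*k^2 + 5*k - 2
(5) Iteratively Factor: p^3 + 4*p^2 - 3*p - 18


(1) = (s + 4)*(s^4 - s^3 - 18*s^2 + 16*s + 32) = (s + 4)^2*(s^3 - 5*s^2 + 2*s + 8) = (s - 4)*(s + 4)^2*(s^2 - s - 2) = (s - 4)*(s - 2)*(s + 4)^2*(s + 1)
(2) = (l + 1)*(l^2 - 6*l + 8) = (l - 2)*(l + 1)*(l - 4)
(3) = (j - 4)*(j^4 + 8*j^3 + 7*j^2 - 72*j - 144) = (j - 4)*(j + 3)*(j^3 + 5*j^2 - 8*j - 48) = (j - 4)*(j - 3)*(j + 3)*(j^2 + 8*j + 16) = (j - 4)*(j - 3)*(j + 3)*(j + 4)*(j + 4)
(4) = (k - 1)*(k^3 - 3*k + 2) = (k - 1)^2*(k^2 + k - 2) = (k - 1)^3*(k + 2)
(5) = (p + 3)*(p^2 + p - 6) = (p - 2)*(p + 3)*(p + 3)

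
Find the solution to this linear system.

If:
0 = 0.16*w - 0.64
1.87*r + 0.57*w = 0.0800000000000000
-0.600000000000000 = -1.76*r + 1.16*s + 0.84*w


Then:
r = -1.18
s = -5.20
w = 4.00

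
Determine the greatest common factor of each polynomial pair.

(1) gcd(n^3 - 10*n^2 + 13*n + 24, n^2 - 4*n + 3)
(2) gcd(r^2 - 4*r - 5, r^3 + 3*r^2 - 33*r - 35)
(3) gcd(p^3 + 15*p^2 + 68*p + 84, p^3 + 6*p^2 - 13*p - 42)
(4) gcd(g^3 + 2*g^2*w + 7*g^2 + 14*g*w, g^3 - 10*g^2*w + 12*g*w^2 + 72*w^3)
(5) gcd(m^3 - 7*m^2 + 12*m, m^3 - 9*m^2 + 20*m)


(1) = n - 3
(2) = gcd((r - 5)*(r + 1), (r - 5)*(r + 1)*(r + 7)) = r^2 - 4*r - 5
(3) = gcd((p + 2)*(p + 6)*(p + 7), (p - 3)*(p + 2)*(p + 7)) = p^2 + 9*p + 14
(4) = gcd(g*(g + 7)*(g + 2*w), (g - 6*w)^2*(g + 2*w)) = g + 2*w
(5) = m^2 - 4*m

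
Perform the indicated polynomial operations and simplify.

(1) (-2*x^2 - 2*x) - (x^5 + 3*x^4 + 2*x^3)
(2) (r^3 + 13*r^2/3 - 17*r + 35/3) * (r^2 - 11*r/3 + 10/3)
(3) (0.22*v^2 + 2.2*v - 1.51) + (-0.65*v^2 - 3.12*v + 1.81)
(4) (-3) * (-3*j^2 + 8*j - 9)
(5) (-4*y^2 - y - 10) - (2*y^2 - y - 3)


(1) = -x^5 - 3*x^4 - 2*x^3 - 2*x^2 - 2*x
(2) = r^5 + 2*r^4/3 - 266*r^3/9 + 796*r^2/9 - 895*r/9 + 350/9
(3) = -0.43*v^2 - 0.92*v + 0.3
(4) = 9*j^2 - 24*j + 27
(5) = -6*y^2 - 7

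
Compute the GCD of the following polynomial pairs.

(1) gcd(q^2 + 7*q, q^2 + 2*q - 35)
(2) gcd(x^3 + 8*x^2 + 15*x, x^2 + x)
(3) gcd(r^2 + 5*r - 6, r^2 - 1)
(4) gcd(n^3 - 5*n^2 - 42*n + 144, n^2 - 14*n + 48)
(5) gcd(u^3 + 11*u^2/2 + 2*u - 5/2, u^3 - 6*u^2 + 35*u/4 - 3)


(1) = q + 7
(2) = x
(3) = r - 1
(4) = n - 8
(5) = u - 1/2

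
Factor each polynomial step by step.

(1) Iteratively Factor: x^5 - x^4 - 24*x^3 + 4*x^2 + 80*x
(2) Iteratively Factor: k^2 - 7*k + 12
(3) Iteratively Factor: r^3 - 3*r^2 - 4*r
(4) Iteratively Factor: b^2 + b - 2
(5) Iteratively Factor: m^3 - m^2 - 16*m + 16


(1) = (x - 5)*(x^4 + 4*x^3 - 4*x^2 - 16*x) = x*(x - 5)*(x^3 + 4*x^2 - 4*x - 16) = x*(x - 5)*(x - 2)*(x^2 + 6*x + 8) = x*(x - 5)*(x - 2)*(x + 2)*(x + 4)
(2) = (k - 3)*(k - 4)
(3) = (r + 1)*(r^2 - 4*r) = r*(r + 1)*(r - 4)
(4) = (b - 1)*(b + 2)
(5) = (m - 4)*(m^2 + 3*m - 4) = (m - 4)*(m + 4)*(m - 1)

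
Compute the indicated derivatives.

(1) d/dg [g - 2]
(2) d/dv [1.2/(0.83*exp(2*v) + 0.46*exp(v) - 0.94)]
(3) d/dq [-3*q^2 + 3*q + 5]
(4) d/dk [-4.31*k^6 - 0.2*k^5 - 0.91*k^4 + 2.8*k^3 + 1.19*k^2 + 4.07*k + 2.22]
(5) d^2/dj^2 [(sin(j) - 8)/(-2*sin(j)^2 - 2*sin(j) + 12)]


(1) = 1
(2) = (-1.992*exp(v) - 0.552)*exp(v)/(0.83*exp(2*v) + 0.46*exp(v) - 0.94)^2
(3) = 3 - 6*q
(4) = -25.86*k^5 - 1.0*k^4 - 3.64*k^3 + 8.4*k^2 + 2.38*k + 4.07
(5) = (sin(j)^5 - 33*sin(j)^4 + 10*sin(j)^3 - 146*sin(j)^2 + 100)/(2*(sin(j)^2 + sin(j) - 6)^3)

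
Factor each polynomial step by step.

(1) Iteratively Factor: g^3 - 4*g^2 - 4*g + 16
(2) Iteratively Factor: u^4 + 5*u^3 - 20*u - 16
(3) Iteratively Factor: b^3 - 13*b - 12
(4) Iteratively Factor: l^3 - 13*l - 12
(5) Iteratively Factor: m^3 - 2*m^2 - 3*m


(1) = (g - 4)*(g^2 - 4) = (g - 4)*(g - 2)*(g + 2)
(2) = (u + 4)*(u^3 + u^2 - 4*u - 4) = (u + 1)*(u + 4)*(u^2 - 4) = (u + 1)*(u + 2)*(u + 4)*(u - 2)
(3) = (b - 4)*(b^2 + 4*b + 3) = (b - 4)*(b + 1)*(b + 3)
(4) = (l - 4)*(l^2 + 4*l + 3) = (l - 4)*(l + 1)*(l + 3)
(5) = (m + 1)*(m^2 - 3*m) = m*(m + 1)*(m - 3)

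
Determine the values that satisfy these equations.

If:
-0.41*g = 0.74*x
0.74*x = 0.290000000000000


Then:
g = -0.71
x = 0.39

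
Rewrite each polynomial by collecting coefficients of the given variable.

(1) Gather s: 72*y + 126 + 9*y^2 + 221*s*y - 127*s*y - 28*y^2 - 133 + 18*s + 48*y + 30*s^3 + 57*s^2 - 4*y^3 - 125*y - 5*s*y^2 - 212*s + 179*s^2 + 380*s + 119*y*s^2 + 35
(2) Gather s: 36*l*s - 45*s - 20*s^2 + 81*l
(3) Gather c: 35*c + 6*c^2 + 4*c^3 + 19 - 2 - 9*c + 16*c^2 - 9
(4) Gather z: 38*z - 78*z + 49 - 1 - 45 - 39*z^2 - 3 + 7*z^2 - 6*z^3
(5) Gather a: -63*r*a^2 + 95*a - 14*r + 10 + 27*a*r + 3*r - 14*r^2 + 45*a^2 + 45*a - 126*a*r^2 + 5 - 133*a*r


(1) = 30*s^3 + s^2*(119*y + 236) + s*(-5*y^2 + 94*y + 186) - 4*y^3 - 19*y^2 - 5*y + 28
(2) = 81*l - 20*s^2 + s*(36*l - 45)
(3) = 4*c^3 + 22*c^2 + 26*c + 8
(4) = -6*z^3 - 32*z^2 - 40*z
(5) = a^2*(45 - 63*r) + a*(-126*r^2 - 106*r + 140) - 14*r^2 - 11*r + 15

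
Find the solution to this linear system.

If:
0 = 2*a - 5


Then:
a = 5/2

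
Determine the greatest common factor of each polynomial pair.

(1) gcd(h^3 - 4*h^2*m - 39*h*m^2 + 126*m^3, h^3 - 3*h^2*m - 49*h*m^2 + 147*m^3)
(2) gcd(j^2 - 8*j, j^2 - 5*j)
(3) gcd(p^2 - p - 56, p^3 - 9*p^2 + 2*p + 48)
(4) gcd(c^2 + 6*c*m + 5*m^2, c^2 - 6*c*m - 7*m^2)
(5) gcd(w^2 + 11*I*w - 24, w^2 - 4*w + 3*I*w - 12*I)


(1) = gcd((h - 7*m)*(h - 3*m)*(h + 6*m), (h - 7*m)*(h - 3*m)*(h + 7*m)) = h^2 - 10*h*m + 21*m^2
(2) = j
(3) = p - 8
(4) = c + m
(5) = gcd((w + 3*I)*(w + 8*I), (w - 4)*(w + 3*I)) = w + 3*I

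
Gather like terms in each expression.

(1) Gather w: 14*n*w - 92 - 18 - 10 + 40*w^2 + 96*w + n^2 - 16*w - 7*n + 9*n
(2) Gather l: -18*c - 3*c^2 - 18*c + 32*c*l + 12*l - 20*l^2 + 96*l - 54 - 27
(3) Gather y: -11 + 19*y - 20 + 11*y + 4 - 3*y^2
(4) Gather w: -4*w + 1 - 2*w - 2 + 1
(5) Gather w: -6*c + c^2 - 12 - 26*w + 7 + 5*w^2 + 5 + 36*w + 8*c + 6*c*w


(1) = n^2 + 2*n + 40*w^2 + w*(14*n + 80) - 120
(2) = -3*c^2 - 36*c - 20*l^2 + l*(32*c + 108) - 81
(3) = -3*y^2 + 30*y - 27
(4) = -6*w
(5) = c^2 + 2*c + 5*w^2 + w*(6*c + 10)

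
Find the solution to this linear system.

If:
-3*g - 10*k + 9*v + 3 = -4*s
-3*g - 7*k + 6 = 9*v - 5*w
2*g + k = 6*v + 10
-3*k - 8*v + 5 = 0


Then:
g = 13*w/2 - 389/20
k = 81/5 - 4*w
s = 1497/40 - 17*w/2
v = 3*w/2 - 109/20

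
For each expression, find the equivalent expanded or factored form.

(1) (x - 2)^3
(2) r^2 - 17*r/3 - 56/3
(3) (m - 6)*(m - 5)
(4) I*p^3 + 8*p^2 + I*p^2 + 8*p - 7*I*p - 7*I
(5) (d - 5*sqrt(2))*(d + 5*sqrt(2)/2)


(1) = x^3 - 6*x^2 + 12*x - 8
(2) = (r - 8)*(r + 7/3)
(3) = m^2 - 11*m + 30
(4) = (p - 7*I)*(p - I)*(I*p + I)
(5) = d^2 - 5*sqrt(2)*d/2 - 25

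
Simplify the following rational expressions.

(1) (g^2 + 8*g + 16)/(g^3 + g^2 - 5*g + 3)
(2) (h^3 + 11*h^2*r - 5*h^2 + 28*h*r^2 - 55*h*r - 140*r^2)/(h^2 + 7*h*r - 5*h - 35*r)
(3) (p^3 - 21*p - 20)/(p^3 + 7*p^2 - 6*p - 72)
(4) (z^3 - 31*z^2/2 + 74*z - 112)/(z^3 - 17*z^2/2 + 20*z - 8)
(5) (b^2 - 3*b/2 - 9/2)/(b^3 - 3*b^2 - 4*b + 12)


(1) = (g^2 + 8*g + 16)/(g^3 + g^2 - 5*g + 3)
(2) = h + 4*r
(3) = (p^2 - 4*p - 5)/(p^2 + 3*p - 18)
(4) = (2*z^2 - 23*z + 56)/(2*z^2 - 9*z + 4)
(5) = (2*b + 3)/(2*b^2 - 8)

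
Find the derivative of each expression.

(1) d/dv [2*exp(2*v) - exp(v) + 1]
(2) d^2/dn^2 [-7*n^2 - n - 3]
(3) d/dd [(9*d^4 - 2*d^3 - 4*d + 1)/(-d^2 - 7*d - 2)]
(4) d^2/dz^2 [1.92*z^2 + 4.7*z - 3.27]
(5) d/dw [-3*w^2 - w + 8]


(1) = (4*exp(v) - 1)*exp(v)
(2) = -14
(3) = (-18*d^5 - 187*d^4 - 44*d^3 + 8*d^2 + 2*d + 15)/(d^4 + 14*d^3 + 53*d^2 + 28*d + 4)
(4) = 3.84000000000000
(5) = -6*w - 1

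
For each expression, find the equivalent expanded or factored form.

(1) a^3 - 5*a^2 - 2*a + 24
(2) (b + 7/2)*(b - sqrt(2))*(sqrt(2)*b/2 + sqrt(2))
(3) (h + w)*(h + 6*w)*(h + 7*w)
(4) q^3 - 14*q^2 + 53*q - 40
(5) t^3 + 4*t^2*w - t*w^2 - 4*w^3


(1) = (a - 4)*(a - 3)*(a + 2)
(2) = sqrt(2)*b^3/2 - b^2 + 11*sqrt(2)*b^2/4 - 11*b/2 + 7*sqrt(2)*b/2 - 7
(3) = h^3 + 14*h^2*w + 55*h*w^2 + 42*w^3
(4) = (q - 8)*(q - 5)*(q - 1)
(5) = (t - w)*(t + w)*(t + 4*w)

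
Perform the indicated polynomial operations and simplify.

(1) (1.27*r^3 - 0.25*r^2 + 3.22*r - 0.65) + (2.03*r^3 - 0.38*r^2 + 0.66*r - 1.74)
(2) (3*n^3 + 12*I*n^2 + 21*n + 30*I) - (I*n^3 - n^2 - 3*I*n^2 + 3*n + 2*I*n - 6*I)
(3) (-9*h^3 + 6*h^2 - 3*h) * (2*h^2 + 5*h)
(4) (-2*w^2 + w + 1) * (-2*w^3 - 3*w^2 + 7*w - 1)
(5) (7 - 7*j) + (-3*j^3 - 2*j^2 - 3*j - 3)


(1) = 3.3*r^3 - 0.63*r^2 + 3.88*r - 2.39
(2) = 3*n^3 - I*n^3 + n^2 + 15*I*n^2 + 18*n - 2*I*n + 36*I
(3) = -18*h^5 - 33*h^4 + 24*h^3 - 15*h^2
(4) = 4*w^5 + 4*w^4 - 19*w^3 + 6*w^2 + 6*w - 1
(5) = -3*j^3 - 2*j^2 - 10*j + 4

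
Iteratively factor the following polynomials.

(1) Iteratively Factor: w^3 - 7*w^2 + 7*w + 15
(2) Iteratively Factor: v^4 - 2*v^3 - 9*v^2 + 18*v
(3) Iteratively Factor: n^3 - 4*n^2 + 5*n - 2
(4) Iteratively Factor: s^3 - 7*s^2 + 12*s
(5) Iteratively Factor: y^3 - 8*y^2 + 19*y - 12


(1) = (w - 5)*(w^2 - 2*w - 3) = (w - 5)*(w + 1)*(w - 3)
(2) = (v - 2)*(v^3 - 9*v) = (v - 2)*(v + 3)*(v^2 - 3*v) = (v - 3)*(v - 2)*(v + 3)*(v)
(3) = (n - 1)*(n^2 - 3*n + 2) = (n - 2)*(n - 1)*(n - 1)
(4) = (s)*(s^2 - 7*s + 12) = s*(s - 3)*(s - 4)
(5) = (y - 3)*(y^2 - 5*y + 4) = (y - 3)*(y - 1)*(y - 4)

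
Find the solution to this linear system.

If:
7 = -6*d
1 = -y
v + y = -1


Then:
d = -7/6
v = 0
y = -1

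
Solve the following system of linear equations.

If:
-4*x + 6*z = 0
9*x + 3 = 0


Then:
x = -1/3
z = -2/9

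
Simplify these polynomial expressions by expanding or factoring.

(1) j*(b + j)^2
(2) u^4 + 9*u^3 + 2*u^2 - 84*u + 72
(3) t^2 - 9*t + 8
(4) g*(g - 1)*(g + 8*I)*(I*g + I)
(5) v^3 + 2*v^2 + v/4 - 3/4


(1) = b^2*j + 2*b*j^2 + j^3
(2) = (u - 2)*(u - 1)*(u + 6)^2
(3) = (t - 8)*(t - 1)
(4) = I*g^4 - 8*g^3 - I*g^2 + 8*g
(5) = (v - 1/2)*(v + 1)*(v + 3/2)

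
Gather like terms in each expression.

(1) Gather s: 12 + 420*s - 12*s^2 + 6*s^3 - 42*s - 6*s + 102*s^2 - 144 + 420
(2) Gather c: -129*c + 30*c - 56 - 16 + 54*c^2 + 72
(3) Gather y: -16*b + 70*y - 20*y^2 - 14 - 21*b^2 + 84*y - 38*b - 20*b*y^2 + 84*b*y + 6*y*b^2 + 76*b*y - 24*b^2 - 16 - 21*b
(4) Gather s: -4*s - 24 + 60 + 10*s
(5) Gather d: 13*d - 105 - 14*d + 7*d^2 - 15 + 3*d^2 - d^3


(1) = 6*s^3 + 90*s^2 + 372*s + 288
(2) = 54*c^2 - 99*c
(3) = -45*b^2 - 75*b + y^2*(-20*b - 20) + y*(6*b^2 + 160*b + 154) - 30
(4) = 6*s + 36
(5) = -d^3 + 10*d^2 - d - 120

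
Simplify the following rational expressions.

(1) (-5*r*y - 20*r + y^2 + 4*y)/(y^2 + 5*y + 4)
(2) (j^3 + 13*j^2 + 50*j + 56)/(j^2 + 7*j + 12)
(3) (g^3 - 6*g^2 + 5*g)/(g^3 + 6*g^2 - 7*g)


(1) = (-5*r + y)/(y + 1)
(2) = (j^2 + 9*j + 14)/(j + 3)
(3) = (g - 5)/(g + 7)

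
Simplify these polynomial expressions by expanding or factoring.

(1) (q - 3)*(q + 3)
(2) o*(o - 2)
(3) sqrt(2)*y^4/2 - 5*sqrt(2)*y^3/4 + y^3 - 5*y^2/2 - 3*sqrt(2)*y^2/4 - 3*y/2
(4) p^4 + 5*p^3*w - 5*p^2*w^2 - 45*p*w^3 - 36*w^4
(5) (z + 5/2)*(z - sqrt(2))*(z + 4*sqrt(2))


(1) = q^2 - 9
(2) = o^2 - 2*o
(3) = y*(y - 3)*(y + 1/2)*(sqrt(2)*y/2 + 1)
(4) = (p - 3*w)*(p + w)*(p + 3*w)*(p + 4*w)
(5) = z^3 + 5*z^2/2 + 3*sqrt(2)*z^2 - 8*z + 15*sqrt(2)*z/2 - 20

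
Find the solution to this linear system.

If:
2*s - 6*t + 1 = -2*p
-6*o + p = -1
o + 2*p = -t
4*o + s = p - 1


Then:
o = 17/94
p = 4/47
s = -77/47
t = -33/94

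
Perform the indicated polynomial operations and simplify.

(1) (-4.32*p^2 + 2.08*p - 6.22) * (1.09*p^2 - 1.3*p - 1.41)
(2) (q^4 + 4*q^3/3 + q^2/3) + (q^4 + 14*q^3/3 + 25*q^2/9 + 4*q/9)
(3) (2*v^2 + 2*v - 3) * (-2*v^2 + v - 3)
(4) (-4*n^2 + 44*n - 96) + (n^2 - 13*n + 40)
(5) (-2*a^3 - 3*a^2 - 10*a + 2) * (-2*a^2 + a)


(1) = -4.7088*p^4 + 7.8832*p^3 - 3.3926*p^2 + 5.1532*p + 8.7702
(2) = 2*q^4 + 6*q^3 + 28*q^2/9 + 4*q/9
(3) = -4*v^4 - 2*v^3 + 2*v^2 - 9*v + 9
(4) = -3*n^2 + 31*n - 56
(5) = 4*a^5 + 4*a^4 + 17*a^3 - 14*a^2 + 2*a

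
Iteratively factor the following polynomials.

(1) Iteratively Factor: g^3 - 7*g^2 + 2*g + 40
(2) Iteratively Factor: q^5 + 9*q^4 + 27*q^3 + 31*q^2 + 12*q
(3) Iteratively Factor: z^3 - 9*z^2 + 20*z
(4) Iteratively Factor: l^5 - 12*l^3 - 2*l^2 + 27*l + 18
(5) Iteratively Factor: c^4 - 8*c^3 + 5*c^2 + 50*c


(1) = (g - 5)*(g^2 - 2*g - 8) = (g - 5)*(g + 2)*(g - 4)
(2) = (q + 1)*(q^4 + 8*q^3 + 19*q^2 + 12*q) = q*(q + 1)*(q^3 + 8*q^2 + 19*q + 12) = q*(q + 1)*(q + 4)*(q^2 + 4*q + 3) = q*(q + 1)*(q + 3)*(q + 4)*(q + 1)
(3) = (z)*(z^2 - 9*z + 20) = z*(z - 5)*(z - 4)
(4) = (l + 1)*(l^4 - l^3 - 11*l^2 + 9*l + 18) = (l - 2)*(l + 1)*(l^3 + l^2 - 9*l - 9) = (l - 2)*(l + 1)^2*(l^2 - 9) = (l - 2)*(l + 1)^2*(l + 3)*(l - 3)
(5) = (c - 5)*(c^3 - 3*c^2 - 10*c) = (c - 5)*(c + 2)*(c^2 - 5*c) = c*(c - 5)*(c + 2)*(c - 5)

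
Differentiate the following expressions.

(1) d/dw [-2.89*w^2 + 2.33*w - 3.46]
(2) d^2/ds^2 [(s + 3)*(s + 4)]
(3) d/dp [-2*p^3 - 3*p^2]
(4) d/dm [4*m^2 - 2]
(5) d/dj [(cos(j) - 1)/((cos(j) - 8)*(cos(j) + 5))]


(1) = 2.33 - 5.78*w
(2) = 2
(3) = 6*p*(-p - 1)
(4) = 8*m
(5) = (cos(j)^2 - 2*cos(j) + 43)*sin(j)/((cos(j) - 8)^2*(cos(j) + 5)^2)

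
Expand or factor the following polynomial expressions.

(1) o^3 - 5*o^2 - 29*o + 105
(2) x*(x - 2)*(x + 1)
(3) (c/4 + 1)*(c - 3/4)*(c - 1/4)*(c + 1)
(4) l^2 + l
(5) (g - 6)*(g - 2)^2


(1) = (o - 7)*(o - 3)*(o + 5)
(2) = x^3 - x^2 - 2*x
(3) = c^4/4 + c^3 - 13*c^2/64 - 49*c/64 + 3/16
(4) = l*(l + 1)
(5) = g^3 - 10*g^2 + 28*g - 24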